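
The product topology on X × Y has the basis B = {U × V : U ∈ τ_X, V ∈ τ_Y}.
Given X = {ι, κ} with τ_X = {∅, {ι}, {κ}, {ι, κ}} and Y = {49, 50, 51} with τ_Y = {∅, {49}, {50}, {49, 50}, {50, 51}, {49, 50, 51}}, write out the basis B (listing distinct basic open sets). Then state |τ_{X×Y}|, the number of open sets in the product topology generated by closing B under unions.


Basis B = {∅ × ∅, {ι} × {49}, {ι} × {50}, {κ} × {49}, {κ} × {50}, {ι} × {49, 50}, {ι, κ} × {49}, {ι} × {50, 51}, {ι, κ} × {50}, {κ} × {49, 50}, {κ} × {50, 51}, {ι} × {49, 50, 51}, {κ} × {49, 50, 51}, {ι, κ} × {49, 50}, {ι, κ} × {50, 51}, {ι, κ} × {49, 50, 51}}; |τ_{X×Y}| = 36.

Enumerate products U × V with U ∈ τ_X, V ∈ τ_Y (deduplicated):
  ∅ × ∅ = {} (∅)
  {ι} × {49} = {(ι,49)}
  {ι} × {50} = {(ι,50)}
  {κ} × {49} = {(κ,49)}
  {κ} × {50} = {(κ,50)}
  {ι} × {49, 50} = {(ι,49), (ι,50)}
  {ι, κ} × {49} = {(ι,49), (κ,49)}
  {ι} × {50, 51} = {(ι,50), (ι,51)}
  {ι, κ} × {50} = {(ι,50), (κ,50)}
  {κ} × {49, 50} = {(κ,49), (κ,50)}
  {κ} × {50, 51} = {(κ,50), (κ,51)}
  {ι} × {49, 50, 51} = {(ι,49), (ι,50), (ι,51)}
  {κ} × {49, 50, 51} = {(κ,49), (κ,50), (κ,51)}
  {ι, κ} × {49, 50} = {(ι,49), (ι,50), (κ,49), (κ,50)}
  {ι, κ} × {50, 51} = {(ι,50), (ι,51), (κ,50), (κ,51)}
  {ι, κ} × {49, 50, 51} = {(ι,49), (ι,50), (ι,51), (κ,49), (κ,50), (κ,51)}
These 16 distinct sets form the basis B.
Close under arbitrary unions to get τ_{X×Y}; counting gives |τ_{X×Y}| = 36.


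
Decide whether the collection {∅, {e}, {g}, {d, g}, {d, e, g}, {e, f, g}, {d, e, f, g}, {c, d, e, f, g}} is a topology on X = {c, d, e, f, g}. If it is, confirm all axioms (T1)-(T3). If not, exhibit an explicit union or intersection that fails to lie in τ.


τ is NOT a topology on X.

Axiom (T1): ∅ ∈ τ? Yes; X ∈ τ? Yes.
Axiom (T2/T3): check pairwise unions and intersections of members of τ.
Counterexample for (T2): {e} ∪ {g} = {e, g} ∉ τ. Therefore τ is NOT a topology.


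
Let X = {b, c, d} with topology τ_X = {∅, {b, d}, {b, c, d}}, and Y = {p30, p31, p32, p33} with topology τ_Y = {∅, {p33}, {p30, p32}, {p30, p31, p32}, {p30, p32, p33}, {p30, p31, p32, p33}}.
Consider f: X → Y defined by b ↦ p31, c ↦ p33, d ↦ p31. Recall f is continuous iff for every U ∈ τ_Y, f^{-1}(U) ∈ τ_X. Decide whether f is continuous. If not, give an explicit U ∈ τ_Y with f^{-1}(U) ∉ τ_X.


f is NOT continuous.

Compute f^{-1}(U) for each U ∈ τ_Y:
  U = ∅: f^{-1}(U) = ∅ ∈ τ_X ✓.
  U = {p33}: f^{-1}(U) = {c} ∉ τ_X ✗.
  U = {p30, p32}: f^{-1}(U) = ∅ ∈ τ_X ✓.
  U = {p30, p31, p32}: f^{-1}(U) = {b, d} ∈ τ_X ✓.
  U = {p30, p32, p33}: f^{-1}(U) = {c} ∉ τ_X ✗.
  U = {p30, p31, p32, p33}: f^{-1}(U) = {b, c, d} ∈ τ_X ✓.
Found U = {p33} with f^{-1}(U) = {c} not in τ_X. Therefore f is NOT continuous.


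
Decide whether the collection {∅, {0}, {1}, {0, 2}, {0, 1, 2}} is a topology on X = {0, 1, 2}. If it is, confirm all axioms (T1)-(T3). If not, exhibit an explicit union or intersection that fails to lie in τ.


τ is NOT a topology on X.

Axiom (T1): ∅ ∈ τ? Yes; X ∈ τ? Yes.
Axiom (T2/T3): check pairwise unions and intersections of members of τ.
Counterexample for (T2): {0} ∪ {1} = {0, 1} ∉ τ. Therefore τ is NOT a topology.


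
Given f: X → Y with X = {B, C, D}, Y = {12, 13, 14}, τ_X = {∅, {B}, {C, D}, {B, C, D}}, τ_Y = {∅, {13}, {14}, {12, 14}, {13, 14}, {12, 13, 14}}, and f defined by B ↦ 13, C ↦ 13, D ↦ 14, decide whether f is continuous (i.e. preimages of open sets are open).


f is NOT continuous.

Compute f^{-1}(U) for each U ∈ τ_Y:
  U = ∅: f^{-1}(U) = ∅ ∈ τ_X ✓.
  U = {13}: f^{-1}(U) = {B, C} ∉ τ_X ✗.
  U = {14}: f^{-1}(U) = {D} ∉ τ_X ✗.
  U = {12, 14}: f^{-1}(U) = {D} ∉ τ_X ✗.
  U = {13, 14}: f^{-1}(U) = {B, C, D} ∈ τ_X ✓.
  U = {12, 13, 14}: f^{-1}(U) = {B, C, D} ∈ τ_X ✓.
Found U = {13} with f^{-1}(U) = {B, C} not in τ_X. Therefore f is NOT continuous.


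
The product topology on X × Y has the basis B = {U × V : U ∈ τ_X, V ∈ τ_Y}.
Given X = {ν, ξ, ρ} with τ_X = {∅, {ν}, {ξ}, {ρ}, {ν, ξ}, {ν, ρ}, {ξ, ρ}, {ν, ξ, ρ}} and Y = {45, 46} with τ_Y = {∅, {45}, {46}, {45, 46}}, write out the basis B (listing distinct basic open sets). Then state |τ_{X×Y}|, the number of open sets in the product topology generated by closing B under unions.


Basis B = {∅ × ∅, {ν} × {45}, {ν} × {46}, {ξ} × {45}, {ξ} × {46}, {ρ} × {45}, {ρ} × {46}, {ν} × {45, 46}, {ν, ξ} × {45}, {ν, ρ} × {45}, {ν, ξ} × {46}, {ν, ρ} × {46}, {ξ} × {45, 46}, {ξ, ρ} × {45}, {ξ, ρ} × {46}, {ρ} × {45, 46}, {ν, ξ, ρ} × {45}, {ν, ξ, ρ} × {46}, {ν, ξ} × {45, 46}, {ν, ρ} × {45, 46}, {ξ, ρ} × {45, 46}, {ν, ξ, ρ} × {45, 46}}; |τ_{X×Y}| = 64.

Enumerate products U × V with U ∈ τ_X, V ∈ τ_Y (deduplicated):
  ∅ × ∅ = {} (∅)
  {ν} × {45} = {(ν,45)}
  {ν} × {46} = {(ν,46)}
  {ξ} × {45} = {(ξ,45)}
  {ξ} × {46} = {(ξ,46)}
  {ρ} × {45} = {(ρ,45)}
  {ρ} × {46} = {(ρ,46)}
  {ν} × {45, 46} = {(ν,45), (ν,46)}
  {ν, ξ} × {45} = {(ν,45), (ξ,45)}
  {ν, ρ} × {45} = {(ν,45), (ρ,45)}
  {ν, ξ} × {46} = {(ν,46), (ξ,46)}
  {ν, ρ} × {46} = {(ν,46), (ρ,46)}
  {ξ} × {45, 46} = {(ξ,45), (ξ,46)}
  {ξ, ρ} × {45} = {(ξ,45), (ρ,45)}
  {ξ, ρ} × {46} = {(ξ,46), (ρ,46)}
  {ρ} × {45, 46} = {(ρ,45), (ρ,46)}
  {ν, ξ, ρ} × {45} = {(ν,45), (ξ,45), (ρ,45)}
  {ν, ξ, ρ} × {46} = {(ν,46), (ξ,46), (ρ,46)}
  {ν, ξ} × {45, 46} = {(ν,45), (ν,46), (ξ,45), (ξ,46)}
  {ν, ρ} × {45, 46} = {(ν,45), (ν,46), (ρ,45), (ρ,46)}
  {ξ, ρ} × {45, 46} = {(ξ,45), (ξ,46), (ρ,45), (ρ,46)}
  {ν, ξ, ρ} × {45, 46} = {(ν,45), (ν,46), (ξ,45), (ξ,46), (ρ,45), (ρ,46)}
These 22 distinct sets form the basis B.
Close under arbitrary unions to get τ_{X×Y}; counting gives |τ_{X×Y}| = 64.


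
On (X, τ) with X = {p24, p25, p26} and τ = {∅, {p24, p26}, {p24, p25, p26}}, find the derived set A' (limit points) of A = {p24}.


A' = {p25, p26}

For each x ∈ X, list the open sets U ∈ τ with x ∈ U, then check whether U ∩ (A ∖ {x}) ≠ ∅ for every such U.
  x = p24: open {p24, p26} ∋ x has {p24, p26} ∩ (A ∖ {p24}) = ∅, so x is NOT a limit point.
  x = p25: opens ∋ x are {p24, p25, p26}; each meets A ∖ {p25}, so x IS a limit point.
  x = p26: opens ∋ x are {p24, p26}, {p24, p25, p26}; each meets A ∖ {p26}, so x IS a limit point.
Collecting: A' = {p25, p26}.


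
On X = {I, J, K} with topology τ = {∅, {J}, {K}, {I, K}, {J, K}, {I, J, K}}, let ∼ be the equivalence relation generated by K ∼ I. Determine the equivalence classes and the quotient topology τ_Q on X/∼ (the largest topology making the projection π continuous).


X/∼ = {[I=K], [J]}; |τ_Q| = 4.

Equivalence classes: [I=K], [J].
Quotient map π: X → X/∼ sends I ↦ [I=K], J ↦ [J], K ↦ [I=K].
For each subset V ⊆ X/∼, compute π^{-1}(V) ⊆ X and check whether π^{-1}(V) ∈ τ. V is open in τ_Q iff π^{-1}(V) ∈ τ.
  V = {}: π^{-1}(V) = ∅ ∈ τ ✓.
  V = {[I=K]}: π^{-1}(V) = {I, K} ∈ τ ✓.
  V = {[J]}: π^{-1}(V) = {J} ∈ τ ✓.
  V = {[I=K], [J]}: π^{-1}(V) = {I, J, K} ∈ τ ✓.
Open sets in the quotient: τ_Q = {{}, {[I=K]}, {[J]}, {[I=K], [J]}} (4 elements).


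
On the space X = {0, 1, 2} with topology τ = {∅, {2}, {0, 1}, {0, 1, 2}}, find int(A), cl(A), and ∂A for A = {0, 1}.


int(A) = {0, 1}, cl(A) = {0, 1}, ∂A = ∅.

Closed sets in (X, τ) are complements of opens:
  closed(X, τ) = {∅, {2}, {0, 1}, {0, 1, 2}}.
int(A) = ⋃ {U ∈ τ : U ⊆ A}. Opens contained in A: ∅, {0, 1}.
Taking the union of these: int(A) = {0, 1}.
cl(A) = ⋂ {C closed : A ⊆ C}. Closed sets containing A: {0, 1}, {0, 1, 2}.
Intersecting these: cl(A) = {0, 1}.
∂A = cl(A) ∖ int(A) = {0, 1} ∖ {0, 1} = ∅.


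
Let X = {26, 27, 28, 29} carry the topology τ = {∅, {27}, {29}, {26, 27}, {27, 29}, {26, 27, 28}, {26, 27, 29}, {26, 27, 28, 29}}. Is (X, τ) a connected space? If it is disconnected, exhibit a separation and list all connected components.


(X, τ) is disconnected; components = [{29}, {26, 27, 28}].

Find clopen sets (U ∈ τ with X ∖ U ∈ τ):
  U = ∅, X ∖ U = {26, 27, 28, 29} — both open, so U is clopen.
  U = {29}, X ∖ U = {26, 27, 28} — both open, so U is clopen.
  U = {26, 27, 28}, X ∖ U = {29} — both open, so U is clopen.
  U = {26, 27, 28, 29}, X ∖ U = ∅ — both open, so U is clopen.
Nontrivial clopen(s) exist: e.g. {29}. So (X, τ) is disconnected.
Compute connected components by grouping points that agree on all clopens:
  component: {29}
  component: {26, 27, 28}


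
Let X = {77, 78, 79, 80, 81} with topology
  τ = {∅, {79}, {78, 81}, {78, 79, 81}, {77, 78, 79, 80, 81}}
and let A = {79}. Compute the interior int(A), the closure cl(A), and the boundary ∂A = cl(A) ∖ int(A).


int(A) = {79}, cl(A) = {77, 79, 80}, ∂A = {77, 80}.

Closed sets in (X, τ) are complements of opens:
  closed(X, τ) = {∅, {77, 80}, {77, 79, 80}, {77, 78, 80, 81}, {77, 78, 79, 80, 81}}.
int(A) = ⋃ {U ∈ τ : U ⊆ A}. Opens contained in A: ∅, {79}.
Taking the union of these: int(A) = {79}.
cl(A) = ⋂ {C closed : A ⊆ C}. Closed sets containing A: {77, 79, 80}, {77, 78, 79, 80, 81}.
Intersecting these: cl(A) = {77, 79, 80}.
∂A = cl(A) ∖ int(A) = {77, 79, 80} ∖ {79} = {77, 80}.


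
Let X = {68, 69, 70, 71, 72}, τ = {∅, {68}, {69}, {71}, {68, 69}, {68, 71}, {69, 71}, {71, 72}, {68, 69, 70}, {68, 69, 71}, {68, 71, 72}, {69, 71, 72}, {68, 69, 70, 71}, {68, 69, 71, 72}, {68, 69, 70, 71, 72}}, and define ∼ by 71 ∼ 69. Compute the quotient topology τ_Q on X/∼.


X/∼ = {[68], [69=71], [70], [72]}; |τ_Q| = 8.

Equivalence classes: [68], [69=71], [70], [72].
Quotient map π: X → X/∼ sends 68 ↦ [68], 69 ↦ [69=71], 70 ↦ [70], 71 ↦ [69=71], 72 ↦ [72].
For each subset V ⊆ X/∼, compute π^{-1}(V) ⊆ X and check whether π^{-1}(V) ∈ τ. V is open in τ_Q iff π^{-1}(V) ∈ τ.
  V = {}: π^{-1}(V) = ∅ ∈ τ ✓.
  V = {[68]}: π^{-1}(V) = {68} ∈ τ ✓.
  V = {[69=71]}: π^{-1}(V) = {69, 71} ∈ τ ✓.
  V = {[68], [69=71]}: π^{-1}(V) = {68, 69, 71} ∈ τ ✓.
  V = {[70]}: π^{-1}(V) = {70} ∉ τ ✗.
  V = {[68], [70]}: π^{-1}(V) = {68, 70} ∉ τ ✗.
  V = {[69=71], [70]}: π^{-1}(V) = {69, 70, 71} ∉ τ ✗.
  V = {[68], [69=71], [70]}: π^{-1}(V) = {68, 69, 70, 71} ∈ τ ✓.
  V = {[72]}: π^{-1}(V) = {72} ∉ τ ✗.
  V = {[68], [72]}: π^{-1}(V) = {68, 72} ∉ τ ✗.
  V = {[69=71], [72]}: π^{-1}(V) = {69, 71, 72} ∈ τ ✓.
  V = {[68], [69=71], [72]}: π^{-1}(V) = {68, 69, 71, 72} ∈ τ ✓.
  V = {[70], [72]}: π^{-1}(V) = {70, 72} ∉ τ ✗.
  V = {[68], [70], [72]}: π^{-1}(V) = {68, 70, 72} ∉ τ ✗.
  V = {[69=71], [70], [72]}: π^{-1}(V) = {69, 70, 71, 72} ∉ τ ✗.
  V = {[68], [69=71], [70], [72]}: π^{-1}(V) = {68, 69, 70, 71, 72} ∈ τ ✓.
Open sets in the quotient: τ_Q = {{}, {[68]}, {[69=71]}, {[68], [69=71]}, {[68], [69=71], [70]}, {[69=71], [72]}, {[68], [69=71], [72]}, {[68], [69=71], [70], [72]}} (8 elements).


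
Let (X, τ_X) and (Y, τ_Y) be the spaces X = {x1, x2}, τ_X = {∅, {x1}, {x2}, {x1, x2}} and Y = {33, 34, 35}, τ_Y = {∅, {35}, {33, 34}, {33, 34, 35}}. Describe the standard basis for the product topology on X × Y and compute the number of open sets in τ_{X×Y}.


Basis B = {∅ × ∅, {x1} × {35}, {x2} × {35}, {x1} × {33, 34}, {x1, x2} × {35}, {x2} × {33, 34}, {x1} × {33, 34, 35}, {x2} × {33, 34, 35}, {x1, x2} × {33, 34}, {x1, x2} × {33, 34, 35}}; |τ_{X×Y}| = 16.

Enumerate products U × V with U ∈ τ_X, V ∈ τ_Y (deduplicated):
  ∅ × ∅ = {} (∅)
  {x1} × {35} = {(x1,35)}
  {x2} × {35} = {(x2,35)}
  {x1} × {33, 34} = {(x1,33), (x1,34)}
  {x1, x2} × {35} = {(x1,35), (x2,35)}
  {x2} × {33, 34} = {(x2,33), (x2,34)}
  {x1} × {33, 34, 35} = {(x1,33), (x1,34), (x1,35)}
  {x2} × {33, 34, 35} = {(x2,33), (x2,34), (x2,35)}
  {x1, x2} × {33, 34} = {(x1,33), (x1,34), (x2,33), (x2,34)}
  {x1, x2} × {33, 34, 35} = {(x1,33), (x1,34), (x1,35), (x2,33), (x2,34), (x2,35)}
These 10 distinct sets form the basis B.
Close under arbitrary unions to get τ_{X×Y}; counting gives |τ_{X×Y}| = 16.


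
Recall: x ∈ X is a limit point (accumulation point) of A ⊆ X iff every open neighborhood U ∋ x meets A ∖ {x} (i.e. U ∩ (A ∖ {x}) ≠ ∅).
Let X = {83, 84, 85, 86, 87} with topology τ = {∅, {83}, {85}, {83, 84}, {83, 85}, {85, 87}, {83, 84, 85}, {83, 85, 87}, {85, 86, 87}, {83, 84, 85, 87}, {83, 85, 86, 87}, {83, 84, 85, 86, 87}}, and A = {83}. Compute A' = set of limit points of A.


A' = {84}

For each x ∈ X, list the open sets U ∈ τ with x ∈ U, then check whether U ∩ (A ∖ {x}) ≠ ∅ for every such U.
  x = 83: open {83} ∋ x has {83} ∩ (A ∖ {83}) = ∅, so x is NOT a limit point.
  x = 84: opens ∋ x are {83, 84}, {83, 84, 85}, {83, 84, 85, 87}, {83, 84, 85, 86, 87}; each meets A ∖ {84}, so x IS a limit point.
  x = 85: open {85} ∋ x has {85} ∩ (A ∖ {85}) = ∅, so x is NOT a limit point.
  x = 86: open {85, 86, 87} ∋ x has {85, 86, 87} ∩ (A ∖ {86}) = ∅, so x is NOT a limit point.
  x = 87: open {85, 87} ∋ x has {85, 87} ∩ (A ∖ {87}) = ∅, so x is NOT a limit point.
Collecting: A' = {84}.


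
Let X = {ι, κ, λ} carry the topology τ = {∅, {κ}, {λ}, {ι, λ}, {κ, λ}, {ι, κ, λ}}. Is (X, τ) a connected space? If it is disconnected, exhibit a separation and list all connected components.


(X, τ) is disconnected; components = [{κ}, {ι, λ}].

Find clopen sets (U ∈ τ with X ∖ U ∈ τ):
  U = ∅, X ∖ U = {ι, κ, λ} — both open, so U is clopen.
  U = {κ}, X ∖ U = {ι, λ} — both open, so U is clopen.
  U = {ι, λ}, X ∖ U = {κ} — both open, so U is clopen.
  U = {ι, κ, λ}, X ∖ U = ∅ — both open, so U is clopen.
Nontrivial clopen(s) exist: e.g. {κ}. So (X, τ) is disconnected.
Compute connected components by grouping points that agree on all clopens:
  component: {κ}
  component: {ι, λ}


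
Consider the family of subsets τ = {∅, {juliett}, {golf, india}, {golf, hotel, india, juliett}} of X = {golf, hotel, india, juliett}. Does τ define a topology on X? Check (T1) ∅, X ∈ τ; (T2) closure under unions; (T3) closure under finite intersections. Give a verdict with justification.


τ is NOT a topology on X.

Axiom (T1): ∅ ∈ τ? Yes; X ∈ τ? Yes.
Axiom (T2/T3): check pairwise unions and intersections of members of τ.
Counterexample for (T2): {juliett} ∪ {golf, india} = {golf, india, juliett} ∉ τ. Therefore τ is NOT a topology.


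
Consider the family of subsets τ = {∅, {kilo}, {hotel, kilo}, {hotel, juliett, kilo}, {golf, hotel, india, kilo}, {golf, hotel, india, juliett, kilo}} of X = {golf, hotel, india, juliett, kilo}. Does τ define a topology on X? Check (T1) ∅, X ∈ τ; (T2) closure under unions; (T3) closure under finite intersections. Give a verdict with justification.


τ IS a topology on X.

Axiom (T1): ∅ ∈ τ? Yes; X ∈ τ? Yes.
Axiom (T2/T3): check pairwise unions and intersections of members of τ.
All pairwise intersections and unions checked — each lies in τ. Therefore τ satisfies (T1), (T2), (T3): it IS a topology on X.


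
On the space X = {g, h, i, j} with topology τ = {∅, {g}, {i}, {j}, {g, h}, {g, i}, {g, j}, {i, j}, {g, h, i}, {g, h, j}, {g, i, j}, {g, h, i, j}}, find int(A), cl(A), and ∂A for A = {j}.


int(A) = {j}, cl(A) = {j}, ∂A = ∅.

Closed sets in (X, τ) are complements of opens:
  closed(X, τ) = {∅, {h}, {i}, {j}, {g, h}, {h, i}, {h, j}, {i, j}, {g, h, i}, {g, h, j}, {h, i, j}, {g, h, i, j}}.
int(A) = ⋃ {U ∈ τ : U ⊆ A}. Opens contained in A: ∅, {j}.
Taking the union of these: int(A) = {j}.
cl(A) = ⋂ {C closed : A ⊆ C}. Closed sets containing A: {j}, {h, j}, {i, j}, {g, h, j}, {h, i, j}, {g, h, i, j}.
Intersecting these: cl(A) = {j}.
∂A = cl(A) ∖ int(A) = {j} ∖ {j} = ∅.


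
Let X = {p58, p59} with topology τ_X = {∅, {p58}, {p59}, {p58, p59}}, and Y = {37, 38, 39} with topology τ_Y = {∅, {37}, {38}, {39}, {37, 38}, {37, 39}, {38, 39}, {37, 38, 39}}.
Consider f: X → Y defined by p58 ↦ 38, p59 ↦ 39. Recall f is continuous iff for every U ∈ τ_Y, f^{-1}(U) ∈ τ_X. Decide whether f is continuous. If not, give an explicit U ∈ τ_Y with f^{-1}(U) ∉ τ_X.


f IS continuous.

Compute f^{-1}(U) for each U ∈ τ_Y:
  U = ∅: f^{-1}(U) = ∅ ∈ τ_X ✓.
  U = {37}: f^{-1}(U) = ∅ ∈ τ_X ✓.
  U = {38}: f^{-1}(U) = {p58} ∈ τ_X ✓.
  U = {39}: f^{-1}(U) = {p59} ∈ τ_X ✓.
  U = {37, 38}: f^{-1}(U) = {p58} ∈ τ_X ✓.
  U = {37, 39}: f^{-1}(U) = {p59} ∈ τ_X ✓.
  U = {38, 39}: f^{-1}(U) = {p58, p59} ∈ τ_X ✓.
  U = {37, 38, 39}: f^{-1}(U) = {p58, p59} ∈ τ_X ✓.
Every preimage lies in τ_X, so f IS continuous.


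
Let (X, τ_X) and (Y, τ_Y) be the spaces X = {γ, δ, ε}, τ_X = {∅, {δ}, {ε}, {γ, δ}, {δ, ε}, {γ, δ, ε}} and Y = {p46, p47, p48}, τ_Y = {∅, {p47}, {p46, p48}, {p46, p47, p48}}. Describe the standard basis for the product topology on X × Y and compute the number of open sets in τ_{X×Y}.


Basis B = {∅ × ∅, {δ} × {p47}, {ε} × {p47}, {γ, δ} × {p47}, {δ} × {p46, p48}, {δ, ε} × {p47}, {ε} × {p46, p48}, {γ, δ, ε} × {p47}, {δ} × {p46, p47, p48}, {ε} × {p46, p47, p48}, {γ, δ} × {p46, p48}, {δ, ε} × {p46, p48}, {γ, δ} × {p46, p47, p48}, {γ, δ, ε} × {p46, p48}, {δ, ε} × {p46, p47, p48}, {γ, δ, ε} × {p46, p47, p48}}; |τ_{X×Y}| = 36.

Enumerate products U × V with U ∈ τ_X, V ∈ τ_Y (deduplicated):
  ∅ × ∅ = {} (∅)
  {δ} × {p47} = {(δ,p47)}
  {ε} × {p47} = {(ε,p47)}
  {γ, δ} × {p47} = {(γ,p47), (δ,p47)}
  {δ} × {p46, p48} = {(δ,p46), (δ,p48)}
  {δ, ε} × {p47} = {(δ,p47), (ε,p47)}
  {ε} × {p46, p48} = {(ε,p46), (ε,p48)}
  {γ, δ, ε} × {p47} = {(γ,p47), (δ,p47), (ε,p47)}
  {δ} × {p46, p47, p48} = {(δ,p46), (δ,p47), (δ,p48)}
  {ε} × {p46, p47, p48} = {(ε,p46), (ε,p47), (ε,p48)}
  {γ, δ} × {p46, p48} = {(γ,p46), (γ,p48), (δ,p46), (δ,p48)}
  {δ, ε} × {p46, p48} = {(δ,p46), (δ,p48), (ε,p46), (ε,p48)}
  {γ, δ} × {p46, p47, p48} = {(γ,p46), (γ,p47), (γ,p48), (δ,p46), (δ,p47), (δ,p48)}
  {γ, δ, ε} × {p46, p48} = {(γ,p46), (γ,p48), (δ,p46), (δ,p48), (ε,p46), (ε,p48)}
  {δ, ε} × {p46, p47, p48} = {(δ,p46), (δ,p47), (δ,p48), (ε,p46), (ε,p47), (ε,p48)}
  {γ, δ, ε} × {p46, p47, p48} = {(γ,p46), (γ,p47), (γ,p48), (δ,p46), (δ,p47), (δ,p48), (ε,p46), (ε,p47), (ε,p48)}
These 16 distinct sets form the basis B.
Close under arbitrary unions to get τ_{X×Y}; counting gives |τ_{X×Y}| = 36.


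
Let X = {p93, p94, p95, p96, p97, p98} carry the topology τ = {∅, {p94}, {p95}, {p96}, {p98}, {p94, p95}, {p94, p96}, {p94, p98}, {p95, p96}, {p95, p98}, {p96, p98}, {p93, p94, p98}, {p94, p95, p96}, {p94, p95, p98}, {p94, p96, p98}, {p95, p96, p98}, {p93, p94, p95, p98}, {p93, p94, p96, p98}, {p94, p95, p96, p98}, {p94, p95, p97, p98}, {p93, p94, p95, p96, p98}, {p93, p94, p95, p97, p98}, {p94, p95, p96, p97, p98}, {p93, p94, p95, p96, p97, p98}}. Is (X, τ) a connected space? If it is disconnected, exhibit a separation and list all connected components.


(X, τ) is disconnected; components = [{p96}, {p93, p94, p95, p97, p98}].

Find clopen sets (U ∈ τ with X ∖ U ∈ τ):
  U = ∅, X ∖ U = {p93, p94, p95, p96, p97, p98} — both open, so U is clopen.
  U = {p96}, X ∖ U = {p93, p94, p95, p97, p98} — both open, so U is clopen.
  U = {p93, p94, p95, p97, p98}, X ∖ U = {p96} — both open, so U is clopen.
  U = {p93, p94, p95, p96, p97, p98}, X ∖ U = ∅ — both open, so U is clopen.
Nontrivial clopen(s) exist: e.g. {p96}. So (X, τ) is disconnected.
Compute connected components by grouping points that agree on all clopens:
  component: {p96}
  component: {p93, p94, p95, p97, p98}


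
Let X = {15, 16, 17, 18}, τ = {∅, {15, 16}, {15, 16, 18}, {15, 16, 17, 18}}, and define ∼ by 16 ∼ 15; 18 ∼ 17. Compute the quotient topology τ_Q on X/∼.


X/∼ = {[15=16], [17=18]}; |τ_Q| = 3.

Equivalence classes: [15=16], [17=18].
Quotient map π: X → X/∼ sends 15 ↦ [15=16], 16 ↦ [15=16], 17 ↦ [17=18], 18 ↦ [17=18].
For each subset V ⊆ X/∼, compute π^{-1}(V) ⊆ X and check whether π^{-1}(V) ∈ τ. V is open in τ_Q iff π^{-1}(V) ∈ τ.
  V = {}: π^{-1}(V) = ∅ ∈ τ ✓.
  V = {[15=16]}: π^{-1}(V) = {15, 16} ∈ τ ✓.
  V = {[17=18]}: π^{-1}(V) = {17, 18} ∉ τ ✗.
  V = {[15=16], [17=18]}: π^{-1}(V) = {15, 16, 17, 18} ∈ τ ✓.
Open sets in the quotient: τ_Q = {{}, {[15=16]}, {[15=16], [17=18]}} (3 elements).


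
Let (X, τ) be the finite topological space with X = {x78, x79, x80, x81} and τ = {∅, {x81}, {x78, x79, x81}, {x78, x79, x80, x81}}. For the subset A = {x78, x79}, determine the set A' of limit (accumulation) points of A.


A' = {x78, x79, x80}

For each x ∈ X, list the open sets U ∈ τ with x ∈ U, then check whether U ∩ (A ∖ {x}) ≠ ∅ for every such U.
  x = x78: opens ∋ x are {x78, x79, x81}, {x78, x79, x80, x81}; each meets A ∖ {x78}, so x IS a limit point.
  x = x79: opens ∋ x are {x78, x79, x81}, {x78, x79, x80, x81}; each meets A ∖ {x79}, so x IS a limit point.
  x = x80: opens ∋ x are {x78, x79, x80, x81}; each meets A ∖ {x80}, so x IS a limit point.
  x = x81: open {x81} ∋ x has {x81} ∩ (A ∖ {x81}) = ∅, so x is NOT a limit point.
Collecting: A' = {x78, x79, x80}.


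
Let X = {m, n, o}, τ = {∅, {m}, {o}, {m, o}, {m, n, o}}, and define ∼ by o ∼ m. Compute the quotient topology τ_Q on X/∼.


X/∼ = {[m=o], [n]}; |τ_Q| = 3.

Equivalence classes: [m=o], [n].
Quotient map π: X → X/∼ sends m ↦ [m=o], n ↦ [n], o ↦ [m=o].
For each subset V ⊆ X/∼, compute π^{-1}(V) ⊆ X and check whether π^{-1}(V) ∈ τ. V is open in τ_Q iff π^{-1}(V) ∈ τ.
  V = {}: π^{-1}(V) = ∅ ∈ τ ✓.
  V = {[m=o]}: π^{-1}(V) = {m, o} ∈ τ ✓.
  V = {[n]}: π^{-1}(V) = {n} ∉ τ ✗.
  V = {[m=o], [n]}: π^{-1}(V) = {m, n, o} ∈ τ ✓.
Open sets in the quotient: τ_Q = {{}, {[m=o]}, {[m=o], [n]}} (3 elements).


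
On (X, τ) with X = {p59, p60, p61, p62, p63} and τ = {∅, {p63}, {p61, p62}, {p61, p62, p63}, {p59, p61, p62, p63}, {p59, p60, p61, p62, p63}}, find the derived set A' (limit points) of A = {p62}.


A' = {p59, p60, p61}

For each x ∈ X, list the open sets U ∈ τ with x ∈ U, then check whether U ∩ (A ∖ {x}) ≠ ∅ for every such U.
  x = p59: opens ∋ x are {p59, p61, p62, p63}, {p59, p60, p61, p62, p63}; each meets A ∖ {p59}, so x IS a limit point.
  x = p60: opens ∋ x are {p59, p60, p61, p62, p63}; each meets A ∖ {p60}, so x IS a limit point.
  x = p61: opens ∋ x are {p61, p62}, {p61, p62, p63}, {p59, p61, p62, p63}, {p59, p60, p61, p62, p63}; each meets A ∖ {p61}, so x IS a limit point.
  x = p62: open {p61, p62} ∋ x has {p61, p62} ∩ (A ∖ {p62}) = ∅, so x is NOT a limit point.
  x = p63: open {p63} ∋ x has {p63} ∩ (A ∖ {p63}) = ∅, so x is NOT a limit point.
Collecting: A' = {p59, p60, p61}.


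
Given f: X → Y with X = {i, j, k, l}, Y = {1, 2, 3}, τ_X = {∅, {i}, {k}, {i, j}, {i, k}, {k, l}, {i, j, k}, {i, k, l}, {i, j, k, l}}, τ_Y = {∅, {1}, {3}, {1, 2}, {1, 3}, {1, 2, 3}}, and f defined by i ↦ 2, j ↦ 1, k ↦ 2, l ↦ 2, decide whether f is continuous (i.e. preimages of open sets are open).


f is NOT continuous.

Compute f^{-1}(U) for each U ∈ τ_Y:
  U = ∅: f^{-1}(U) = ∅ ∈ τ_X ✓.
  U = {1}: f^{-1}(U) = {j} ∉ τ_X ✗.
  U = {3}: f^{-1}(U) = ∅ ∈ τ_X ✓.
  U = {1, 2}: f^{-1}(U) = {i, j, k, l} ∈ τ_X ✓.
  U = {1, 3}: f^{-1}(U) = {j} ∉ τ_X ✗.
  U = {1, 2, 3}: f^{-1}(U) = {i, j, k, l} ∈ τ_X ✓.
Found U = {1} with f^{-1}(U) = {j} not in τ_X. Therefore f is NOT continuous.


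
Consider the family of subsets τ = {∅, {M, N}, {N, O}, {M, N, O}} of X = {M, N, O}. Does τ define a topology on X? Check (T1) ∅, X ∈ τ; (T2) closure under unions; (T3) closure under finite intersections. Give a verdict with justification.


τ is NOT a topology on X.

Axiom (T1): ∅ ∈ τ? Yes; X ∈ τ? Yes.
Axiom (T2/T3): check pairwise unions and intersections of members of τ.
Counterexample for (T3): {M, N} ∩ {N, O} = {N} ∉ τ. Therefore τ is NOT a topology.


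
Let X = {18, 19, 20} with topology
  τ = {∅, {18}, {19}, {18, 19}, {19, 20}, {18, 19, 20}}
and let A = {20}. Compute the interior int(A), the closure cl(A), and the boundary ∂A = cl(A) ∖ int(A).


int(A) = ∅, cl(A) = {20}, ∂A = {20}.

Closed sets in (X, τ) are complements of opens:
  closed(X, τ) = {∅, {18}, {20}, {18, 20}, {19, 20}, {18, 19, 20}}.
int(A) = ⋃ {U ∈ τ : U ⊆ A}. Opens contained in A: ∅.
Taking the union of these: int(A) = ∅.
cl(A) = ⋂ {C closed : A ⊆ C}. Closed sets containing A: {20}, {18, 20}, {19, 20}, {18, 19, 20}.
Intersecting these: cl(A) = {20}.
∂A = cl(A) ∖ int(A) = {20} ∖ ∅ = {20}.


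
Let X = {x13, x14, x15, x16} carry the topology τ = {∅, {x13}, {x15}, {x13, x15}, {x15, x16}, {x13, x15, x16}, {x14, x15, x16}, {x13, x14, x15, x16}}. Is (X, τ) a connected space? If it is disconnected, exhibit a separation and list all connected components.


(X, τ) is disconnected; components = [{x13}, {x14, x15, x16}].

Find clopen sets (U ∈ τ with X ∖ U ∈ τ):
  U = ∅, X ∖ U = {x13, x14, x15, x16} — both open, so U is clopen.
  U = {x13}, X ∖ U = {x14, x15, x16} — both open, so U is clopen.
  U = {x14, x15, x16}, X ∖ U = {x13} — both open, so U is clopen.
  U = {x13, x14, x15, x16}, X ∖ U = ∅ — both open, so U is clopen.
Nontrivial clopen(s) exist: e.g. {x13}. So (X, τ) is disconnected.
Compute connected components by grouping points that agree on all clopens:
  component: {x13}
  component: {x14, x15, x16}


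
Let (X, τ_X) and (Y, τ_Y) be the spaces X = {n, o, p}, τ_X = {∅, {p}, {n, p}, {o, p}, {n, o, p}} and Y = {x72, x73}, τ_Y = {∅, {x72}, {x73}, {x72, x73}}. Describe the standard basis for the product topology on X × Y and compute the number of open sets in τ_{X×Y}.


Basis B = {∅ × ∅, {p} × {x72}, {p} × {x73}, {n, p} × {x72}, {n, p} × {x73}, {o, p} × {x72}, {o, p} × {x73}, {p} × {x72, x73}, {n, o, p} × {x72}, {n, o, p} × {x73}, {n, p} × {x72, x73}, {o, p} × {x72, x73}, {n, o, p} × {x72, x73}}; |τ_{X×Y}| = 25.

Enumerate products U × V with U ∈ τ_X, V ∈ τ_Y (deduplicated):
  ∅ × ∅ = {} (∅)
  {p} × {x72} = {(p,x72)}
  {p} × {x73} = {(p,x73)}
  {n, p} × {x72} = {(n,x72), (p,x72)}
  {n, p} × {x73} = {(n,x73), (p,x73)}
  {o, p} × {x72} = {(o,x72), (p,x72)}
  {o, p} × {x73} = {(o,x73), (p,x73)}
  {p} × {x72, x73} = {(p,x72), (p,x73)}
  {n, o, p} × {x72} = {(n,x72), (o,x72), (p,x72)}
  {n, o, p} × {x73} = {(n,x73), (o,x73), (p,x73)}
  {n, p} × {x72, x73} = {(n,x72), (n,x73), (p,x72), (p,x73)}
  {o, p} × {x72, x73} = {(o,x72), (o,x73), (p,x72), (p,x73)}
  {n, o, p} × {x72, x73} = {(n,x72), (n,x73), (o,x72), (o,x73), (p,x72), (p,x73)}
These 13 distinct sets form the basis B.
Close under arbitrary unions to get τ_{X×Y}; counting gives |τ_{X×Y}| = 25.


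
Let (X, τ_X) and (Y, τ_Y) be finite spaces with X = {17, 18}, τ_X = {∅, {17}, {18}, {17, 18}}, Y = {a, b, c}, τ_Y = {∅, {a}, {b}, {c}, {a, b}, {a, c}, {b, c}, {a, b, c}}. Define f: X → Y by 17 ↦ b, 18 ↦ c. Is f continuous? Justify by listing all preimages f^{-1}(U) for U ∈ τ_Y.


f IS continuous.

Compute f^{-1}(U) for each U ∈ τ_Y:
  U = ∅: f^{-1}(U) = ∅ ∈ τ_X ✓.
  U = {a}: f^{-1}(U) = ∅ ∈ τ_X ✓.
  U = {b}: f^{-1}(U) = {17} ∈ τ_X ✓.
  U = {c}: f^{-1}(U) = {18} ∈ τ_X ✓.
  U = {a, b}: f^{-1}(U) = {17} ∈ τ_X ✓.
  U = {a, c}: f^{-1}(U) = {18} ∈ τ_X ✓.
  U = {b, c}: f^{-1}(U) = {17, 18} ∈ τ_X ✓.
  U = {a, b, c}: f^{-1}(U) = {17, 18} ∈ τ_X ✓.
Every preimage lies in τ_X, so f IS continuous.


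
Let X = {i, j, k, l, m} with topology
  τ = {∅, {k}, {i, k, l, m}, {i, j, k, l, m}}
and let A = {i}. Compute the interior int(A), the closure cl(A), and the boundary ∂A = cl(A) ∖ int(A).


int(A) = ∅, cl(A) = {i, j, l, m}, ∂A = {i, j, l, m}.

Closed sets in (X, τ) are complements of opens:
  closed(X, τ) = {∅, {j}, {i, j, l, m}, {i, j, k, l, m}}.
int(A) = ⋃ {U ∈ τ : U ⊆ A}. Opens contained in A: ∅.
Taking the union of these: int(A) = ∅.
cl(A) = ⋂ {C closed : A ⊆ C}. Closed sets containing A: {i, j, l, m}, {i, j, k, l, m}.
Intersecting these: cl(A) = {i, j, l, m}.
∂A = cl(A) ∖ int(A) = {i, j, l, m} ∖ ∅ = {i, j, l, m}.


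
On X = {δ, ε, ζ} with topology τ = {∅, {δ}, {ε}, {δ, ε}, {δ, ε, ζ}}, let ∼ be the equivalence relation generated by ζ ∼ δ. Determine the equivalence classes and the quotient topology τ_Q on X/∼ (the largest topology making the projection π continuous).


X/∼ = {[δ=ζ], [ε]}; |τ_Q| = 3.

Equivalence classes: [δ=ζ], [ε].
Quotient map π: X → X/∼ sends δ ↦ [δ=ζ], ε ↦ [ε], ζ ↦ [δ=ζ].
For each subset V ⊆ X/∼, compute π^{-1}(V) ⊆ X and check whether π^{-1}(V) ∈ τ. V is open in τ_Q iff π^{-1}(V) ∈ τ.
  V = {}: π^{-1}(V) = ∅ ∈ τ ✓.
  V = {[δ=ζ]}: π^{-1}(V) = {δ, ζ} ∉ τ ✗.
  V = {[ε]}: π^{-1}(V) = {ε} ∈ τ ✓.
  V = {[δ=ζ], [ε]}: π^{-1}(V) = {δ, ε, ζ} ∈ τ ✓.
Open sets in the quotient: τ_Q = {{}, {[ε]}, {[δ=ζ], [ε]}} (3 elements).


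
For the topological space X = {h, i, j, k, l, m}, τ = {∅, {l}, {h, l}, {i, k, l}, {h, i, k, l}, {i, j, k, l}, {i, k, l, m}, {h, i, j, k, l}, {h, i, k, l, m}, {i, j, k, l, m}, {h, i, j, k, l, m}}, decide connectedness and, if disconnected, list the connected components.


(X, τ) is connected.

Find clopen sets (U ∈ τ with X ∖ U ∈ τ):
  U = ∅, X ∖ U = {h, i, j, k, l, m} — both open, so U is clopen.
  U = {h, i, j, k, l, m}, X ∖ U = ∅ — both open, so U is clopen.
Only trivial clopens (∅ and X) exist, so (X, τ) is connected.
Compute connected components by grouping points that agree on all clopens:
  component: {h, i, j, k, l, m}


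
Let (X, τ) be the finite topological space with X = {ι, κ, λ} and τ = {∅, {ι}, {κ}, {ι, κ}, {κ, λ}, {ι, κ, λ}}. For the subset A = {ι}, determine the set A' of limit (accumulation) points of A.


A' = ∅

For each x ∈ X, list the open sets U ∈ τ with x ∈ U, then check whether U ∩ (A ∖ {x}) ≠ ∅ for every such U.
  x = ι: open {ι} ∋ x has {ι} ∩ (A ∖ {ι}) = ∅, so x is NOT a limit point.
  x = κ: open {κ} ∋ x has {κ} ∩ (A ∖ {κ}) = ∅, so x is NOT a limit point.
  x = λ: open {κ, λ} ∋ x has {κ, λ} ∩ (A ∖ {λ}) = ∅, so x is NOT a limit point.
Collecting: A' = ∅.


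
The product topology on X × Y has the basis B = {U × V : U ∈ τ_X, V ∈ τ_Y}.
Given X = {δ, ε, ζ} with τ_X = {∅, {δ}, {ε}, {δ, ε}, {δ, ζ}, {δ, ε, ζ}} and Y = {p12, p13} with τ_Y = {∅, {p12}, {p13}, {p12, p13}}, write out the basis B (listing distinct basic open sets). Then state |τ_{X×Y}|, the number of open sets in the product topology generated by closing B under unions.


Basis B = {∅ × ∅, {δ} × {p12}, {δ} × {p13}, {ε} × {p12}, {ε} × {p13}, {δ} × {p12, p13}, {δ, ε} × {p12}, {δ, ζ} × {p12}, {δ, ε} × {p13}, {δ, ζ} × {p13}, {ε} × {p12, p13}, {δ, ε, ζ} × {p12}, {δ, ε, ζ} × {p13}, {δ, ε} × {p12, p13}, {δ, ζ} × {p12, p13}, {δ, ε, ζ} × {p12, p13}}; |τ_{X×Y}| = 36.

Enumerate products U × V with U ∈ τ_X, V ∈ τ_Y (deduplicated):
  ∅ × ∅ = {} (∅)
  {δ} × {p12} = {(δ,p12)}
  {δ} × {p13} = {(δ,p13)}
  {ε} × {p12} = {(ε,p12)}
  {ε} × {p13} = {(ε,p13)}
  {δ} × {p12, p13} = {(δ,p12), (δ,p13)}
  {δ, ε} × {p12} = {(δ,p12), (ε,p12)}
  {δ, ζ} × {p12} = {(δ,p12), (ζ,p12)}
  {δ, ε} × {p13} = {(δ,p13), (ε,p13)}
  {δ, ζ} × {p13} = {(δ,p13), (ζ,p13)}
  {ε} × {p12, p13} = {(ε,p12), (ε,p13)}
  {δ, ε, ζ} × {p12} = {(δ,p12), (ε,p12), (ζ,p12)}
  {δ, ε, ζ} × {p13} = {(δ,p13), (ε,p13), (ζ,p13)}
  {δ, ε} × {p12, p13} = {(δ,p12), (δ,p13), (ε,p12), (ε,p13)}
  {δ, ζ} × {p12, p13} = {(δ,p12), (δ,p13), (ζ,p12), (ζ,p13)}
  {δ, ε, ζ} × {p12, p13} = {(δ,p12), (δ,p13), (ε,p12), (ε,p13), (ζ,p12), (ζ,p13)}
These 16 distinct sets form the basis B.
Close under arbitrary unions to get τ_{X×Y}; counting gives |τ_{X×Y}| = 36.


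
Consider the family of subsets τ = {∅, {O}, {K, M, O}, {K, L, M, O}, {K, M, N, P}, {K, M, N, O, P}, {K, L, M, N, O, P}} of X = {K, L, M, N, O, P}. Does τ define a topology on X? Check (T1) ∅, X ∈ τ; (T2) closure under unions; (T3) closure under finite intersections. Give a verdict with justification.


τ is NOT a topology on X.

Axiom (T1): ∅ ∈ τ? Yes; X ∈ τ? Yes.
Axiom (T2/T3): check pairwise unions and intersections of members of τ.
Counterexample for (T3): {K, M, O} ∩ {K, M, N, P} = {K, M} ∉ τ. Therefore τ is NOT a topology.


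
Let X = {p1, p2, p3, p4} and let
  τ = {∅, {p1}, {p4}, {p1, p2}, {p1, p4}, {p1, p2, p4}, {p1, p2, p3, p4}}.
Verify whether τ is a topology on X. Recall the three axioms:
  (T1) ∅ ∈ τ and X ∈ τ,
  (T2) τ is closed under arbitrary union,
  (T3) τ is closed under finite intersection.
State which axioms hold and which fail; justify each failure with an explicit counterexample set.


τ IS a topology on X.

Axiom (T1): ∅ ∈ τ? Yes; X ∈ τ? Yes.
Axiom (T2/T3): check pairwise unions and intersections of members of τ.
All pairwise intersections and unions checked — each lies in τ. Therefore τ satisfies (T1), (T2), (T3): it IS a topology on X.


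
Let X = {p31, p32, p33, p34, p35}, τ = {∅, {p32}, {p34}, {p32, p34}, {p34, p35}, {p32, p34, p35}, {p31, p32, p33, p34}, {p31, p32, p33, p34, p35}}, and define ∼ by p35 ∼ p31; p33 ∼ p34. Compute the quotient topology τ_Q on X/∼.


X/∼ = {[p31=p35], [p32], [p33=p34]}; |τ_Q| = 3.

Equivalence classes: [p31=p35], [p32], [p33=p34].
Quotient map π: X → X/∼ sends p31 ↦ [p31=p35], p32 ↦ [p32], p33 ↦ [p33=p34], p34 ↦ [p33=p34], p35 ↦ [p31=p35].
For each subset V ⊆ X/∼, compute π^{-1}(V) ⊆ X and check whether π^{-1}(V) ∈ τ. V is open in τ_Q iff π^{-1}(V) ∈ τ.
  V = {}: π^{-1}(V) = ∅ ∈ τ ✓.
  V = {[p31=p35]}: π^{-1}(V) = {p31, p35} ∉ τ ✗.
  V = {[p32]}: π^{-1}(V) = {p32} ∈ τ ✓.
  V = {[p31=p35], [p32]}: π^{-1}(V) = {p31, p32, p35} ∉ τ ✗.
  V = {[p33=p34]}: π^{-1}(V) = {p33, p34} ∉ τ ✗.
  V = {[p31=p35], [p33=p34]}: π^{-1}(V) = {p31, p33, p34, p35} ∉ τ ✗.
  V = {[p32], [p33=p34]}: π^{-1}(V) = {p32, p33, p34} ∉ τ ✗.
  V = {[p31=p35], [p32], [p33=p34]}: π^{-1}(V) = {p31, p32, p33, p34, p35} ∈ τ ✓.
Open sets in the quotient: τ_Q = {{}, {[p32]}, {[p31=p35], [p32], [p33=p34]}} (3 elements).


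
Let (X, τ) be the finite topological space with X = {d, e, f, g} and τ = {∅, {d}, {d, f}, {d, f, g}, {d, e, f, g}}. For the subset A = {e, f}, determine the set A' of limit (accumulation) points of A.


A' = {e, g}

For each x ∈ X, list the open sets U ∈ τ with x ∈ U, then check whether U ∩ (A ∖ {x}) ≠ ∅ for every such U.
  x = d: open {d} ∋ x has {d} ∩ (A ∖ {d}) = ∅, so x is NOT a limit point.
  x = e: opens ∋ x are {d, e, f, g}; each meets A ∖ {e}, so x IS a limit point.
  x = f: open {d, f} ∋ x has {d, f} ∩ (A ∖ {f}) = ∅, so x is NOT a limit point.
  x = g: opens ∋ x are {d, f, g}, {d, e, f, g}; each meets A ∖ {g}, so x IS a limit point.
Collecting: A' = {e, g}.


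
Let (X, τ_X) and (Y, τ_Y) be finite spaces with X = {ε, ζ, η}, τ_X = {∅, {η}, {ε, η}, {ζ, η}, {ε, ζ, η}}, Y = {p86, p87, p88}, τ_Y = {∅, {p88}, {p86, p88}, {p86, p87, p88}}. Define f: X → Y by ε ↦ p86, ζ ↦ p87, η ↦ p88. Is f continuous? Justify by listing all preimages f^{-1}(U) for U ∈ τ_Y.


f IS continuous.

Compute f^{-1}(U) for each U ∈ τ_Y:
  U = ∅: f^{-1}(U) = ∅ ∈ τ_X ✓.
  U = {p88}: f^{-1}(U) = {η} ∈ τ_X ✓.
  U = {p86, p88}: f^{-1}(U) = {ε, η} ∈ τ_X ✓.
  U = {p86, p87, p88}: f^{-1}(U) = {ε, ζ, η} ∈ τ_X ✓.
Every preimage lies in τ_X, so f IS continuous.


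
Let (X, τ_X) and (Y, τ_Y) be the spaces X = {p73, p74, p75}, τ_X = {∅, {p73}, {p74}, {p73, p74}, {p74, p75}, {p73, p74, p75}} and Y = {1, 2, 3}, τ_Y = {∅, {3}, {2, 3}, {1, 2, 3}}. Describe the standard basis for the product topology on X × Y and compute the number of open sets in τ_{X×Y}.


Basis B = {∅ × ∅, {p73} × {3}, {p74} × {3}, {p73} × {2, 3}, {p73, p74} × {3}, {p74} × {2, 3}, {p74, p75} × {3}, {p73} × {1, 2, 3}, {p73, p74, p75} × {3}, {p74} × {1, 2, 3}, {p73, p74} × {2, 3}, {p74, p75} × {2, 3}, {p73, p74} × {1, 2, 3}, {p73, p74, p75} × {2, 3}, {p74, p75} × {1, 2, 3}, {p73, p74, p75} × {1, 2, 3}}; |τ_{X×Y}| = 40.

Enumerate products U × V with U ∈ τ_X, V ∈ τ_Y (deduplicated):
  ∅ × ∅ = {} (∅)
  {p73} × {3} = {(p73,3)}
  {p74} × {3} = {(p74,3)}
  {p73} × {2, 3} = {(p73,2), (p73,3)}
  {p73, p74} × {3} = {(p73,3), (p74,3)}
  {p74} × {2, 3} = {(p74,2), (p74,3)}
  {p74, p75} × {3} = {(p74,3), (p75,3)}
  {p73} × {1, 2, 3} = {(p73,1), (p73,2), (p73,3)}
  {p73, p74, p75} × {3} = {(p73,3), (p74,3), (p75,3)}
  {p74} × {1, 2, 3} = {(p74,1), (p74,2), (p74,3)}
  {p73, p74} × {2, 3} = {(p73,2), (p73,3), (p74,2), (p74,3)}
  {p74, p75} × {2, 3} = {(p74,2), (p74,3), (p75,2), (p75,3)}
  {p73, p74} × {1, 2, 3} = {(p73,1), (p73,2), (p73,3), (p74,1), (p74,2), (p74,3)}
  {p73, p74, p75} × {2, 3} = {(p73,2), (p73,3), (p74,2), (p74,3), (p75,2), (p75,3)}
  {p74, p75} × {1, 2, 3} = {(p74,1), (p74,2), (p74,3), (p75,1), (p75,2), (p75,3)}
  {p73, p74, p75} × {1, 2, 3} = {(p73,1), (p73,2), (p73,3), (p74,1), (p74,2), (p74,3), (p75,1), (p75,2), (p75,3)}
These 16 distinct sets form the basis B.
Close under arbitrary unions to get τ_{X×Y}; counting gives |τ_{X×Y}| = 40.


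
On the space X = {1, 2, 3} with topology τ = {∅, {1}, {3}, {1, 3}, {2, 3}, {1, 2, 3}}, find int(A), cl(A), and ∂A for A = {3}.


int(A) = {3}, cl(A) = {2, 3}, ∂A = {2}.

Closed sets in (X, τ) are complements of opens:
  closed(X, τ) = {∅, {1}, {2}, {1, 2}, {2, 3}, {1, 2, 3}}.
int(A) = ⋃ {U ∈ τ : U ⊆ A}. Opens contained in A: ∅, {3}.
Taking the union of these: int(A) = {3}.
cl(A) = ⋂ {C closed : A ⊆ C}. Closed sets containing A: {2, 3}, {1, 2, 3}.
Intersecting these: cl(A) = {2, 3}.
∂A = cl(A) ∖ int(A) = {2, 3} ∖ {3} = {2}.


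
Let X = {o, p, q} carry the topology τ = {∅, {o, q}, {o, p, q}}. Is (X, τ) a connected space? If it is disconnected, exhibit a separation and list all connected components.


(X, τ) is connected.

Find clopen sets (U ∈ τ with X ∖ U ∈ τ):
  U = ∅, X ∖ U = {o, p, q} — both open, so U is clopen.
  U = {o, p, q}, X ∖ U = ∅ — both open, so U is clopen.
Only trivial clopens (∅ and X) exist, so (X, τ) is connected.
Compute connected components by grouping points that agree on all clopens:
  component: {o, p, q}


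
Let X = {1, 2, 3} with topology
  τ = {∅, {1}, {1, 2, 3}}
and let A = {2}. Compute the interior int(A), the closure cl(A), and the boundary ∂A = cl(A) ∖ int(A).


int(A) = ∅, cl(A) = {2, 3}, ∂A = {2, 3}.

Closed sets in (X, τ) are complements of opens:
  closed(X, τ) = {∅, {2, 3}, {1, 2, 3}}.
int(A) = ⋃ {U ∈ τ : U ⊆ A}. Opens contained in A: ∅.
Taking the union of these: int(A) = ∅.
cl(A) = ⋂ {C closed : A ⊆ C}. Closed sets containing A: {2, 3}, {1, 2, 3}.
Intersecting these: cl(A) = {2, 3}.
∂A = cl(A) ∖ int(A) = {2, 3} ∖ ∅ = {2, 3}.


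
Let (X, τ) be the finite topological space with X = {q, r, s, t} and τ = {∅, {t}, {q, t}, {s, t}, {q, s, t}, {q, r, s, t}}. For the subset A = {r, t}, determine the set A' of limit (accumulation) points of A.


A' = {q, r, s}

For each x ∈ X, list the open sets U ∈ τ with x ∈ U, then check whether U ∩ (A ∖ {x}) ≠ ∅ for every such U.
  x = q: opens ∋ x are {q, t}, {q, s, t}, {q, r, s, t}; each meets A ∖ {q}, so x IS a limit point.
  x = r: opens ∋ x are {q, r, s, t}; each meets A ∖ {r}, so x IS a limit point.
  x = s: opens ∋ x are {s, t}, {q, s, t}, {q, r, s, t}; each meets A ∖ {s}, so x IS a limit point.
  x = t: open {t} ∋ x has {t} ∩ (A ∖ {t}) = ∅, so x is NOT a limit point.
Collecting: A' = {q, r, s}.
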